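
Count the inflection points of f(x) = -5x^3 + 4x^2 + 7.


Inflection points occur where f''(x) = 0 and concavity changes.
f(x) = -5x^3 + 4x^2 + 7
f'(x) = -15x^2 + 8x
f''(x) = -30x + 8
Set f''(x) = 0:
-30x + 8 = 0
x = -8 / (-30) = 4/15
Since f''(x) is linear (degree 1), it changes sign at this point.
Therefore there is exactly 1 inflection point.

1


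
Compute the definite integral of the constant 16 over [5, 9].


The integral of a constant k over [a, b] equals k * (b - a).
integral from 5 to 9 of 16 dx
= 16 * (9 - 5)
= 16 * 4
= 64

64


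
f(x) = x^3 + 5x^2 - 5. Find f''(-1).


First derivative:
f'(x) = 3x^2 + 10x
Second derivative:
f''(x) = 6x + 10
Substitute x = -1:
f''(-1) = 6 * (-1) + 10
= -6 + 10
= 4

4


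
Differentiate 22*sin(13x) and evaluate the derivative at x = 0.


Apply the chain rule to differentiate 22*sin(13x):
d/dx [22*sin(13x)]
= 22 * cos(13x) * d/dx(13x)
= 22 * 13 * cos(13x)
= 286 * cos(13x)
Evaluate at x = 0:
= 286 * cos(0)
= 286 * 1
= 286

286


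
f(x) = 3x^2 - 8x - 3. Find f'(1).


Differentiate term by term using power and sum rules:
f(x) = 3x^2 - 8x - 3
f'(x) = 6x - 8
Substitute x = 1:
f'(1) = 6 * 1 - 8
= 6 - 8
= -2

-2


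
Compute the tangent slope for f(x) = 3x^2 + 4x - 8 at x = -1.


The slope of the tangent line equals f'(x) at the point.
f(x) = 3x^2 + 4x - 8
f'(x) = 6x + 4
At x = -1:
f'(-1) = 6 * (-1) + 4
= -6 + 4
= -2

-2


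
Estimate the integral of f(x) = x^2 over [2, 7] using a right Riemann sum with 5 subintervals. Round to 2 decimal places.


Right Riemann sum uses right endpoints of each subinterval.
Interval: [2, 7], n = 5
dx = (7 - 2) / 5 = 1
Right endpoints: [3, 4, 5, 6, 7]
f values: [9, 16, 25, 36, 49]
Sum = dx * (sum of f values)
= 1 * 135
= 135 = 135.00

135.00


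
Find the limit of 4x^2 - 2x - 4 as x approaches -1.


Since polynomials are continuous, we use direct substitution.
lim(x->-1) of 4x^2 - 2x - 4
= 4 * (-1)^2 - 2 * (-1) - 4
= 4 + 2 - 4
= 2

2


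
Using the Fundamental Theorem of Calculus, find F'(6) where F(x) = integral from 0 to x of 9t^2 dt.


By the Fundamental Theorem of Calculus (Part 1):
If F(x) = integral from 0 to x of f(t) dt, then F'(x) = f(x)
Here f(t) = 9t^2
So F'(x) = 9x^2
Evaluate at x = 6:
F'(6) = 9 * 6^2
= 9 * 36
= 324

324


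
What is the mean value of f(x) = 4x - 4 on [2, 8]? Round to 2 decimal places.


Average value = 1/(b-a) * integral from a to b of f(x) dx
First compute the integral of 4x - 4:
F(x) = 2x^2 - 4x
F(8) = 2 * 64 - 4 * 8 = 96
F(2) = 2 * 4 - 4 * 2 = 0
Integral = 96 - 0 = 96
Average = 96 / (8 - 2) = 96 / 6
= 16 = 16.00

16.00


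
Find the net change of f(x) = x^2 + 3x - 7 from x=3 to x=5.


Net change = f(b) - f(a)
f(x) = x^2 + 3x - 7
Compute f(5):
f(5) = 1 * 5^2 + 3 * 5 - 7
= 25 + 15 - 7
= 33
Compute f(3):
f(3) = 1 * 3^2 + 3 * 3 - 7
= 9 + 9 - 7
= 11
Net change = 33 - 11 = 22

22


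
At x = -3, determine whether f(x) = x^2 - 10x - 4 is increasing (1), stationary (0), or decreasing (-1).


Compute f'(x) to determine behavior:
f'(x) = 2x - 10
f'(-3) = 2 * (-3) - 10
= -6 - 10
= -16
Since f'(-3) < 0, the function is decreasing (-1)

-1


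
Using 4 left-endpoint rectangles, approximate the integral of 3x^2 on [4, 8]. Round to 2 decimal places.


Left Riemann sum uses left endpoints of each subinterval.
Interval: [4, 8], n = 4
dx = (8 - 4) / 4 = 1
Left endpoints: [4, 5, 6, 7]
f values: [48, 75, 108, 147]
Sum = dx * (sum of f values)
= 1 * 378
= 378 = 378.00

378.00


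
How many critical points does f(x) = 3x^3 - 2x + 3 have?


Find where f'(x) = 0:
f(x) = 3x^3 - 2x + 3
f'(x) = 9x^2 - 2
This is a quadratic in x. Use the discriminant to count real roots.
Discriminant = (0)^2 - 4 * 9 * (-2)
= 0 - (-72)
= 72
Since discriminant > 0, f'(x) = 0 has 2 real solutions.
Number of critical points: 2

2


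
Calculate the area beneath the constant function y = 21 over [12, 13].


The area under a constant function y = 21 is a rectangle.
Width = 13 - 12 = 1
Height = 21
Area = width * height
= 1 * 21
= 21

21


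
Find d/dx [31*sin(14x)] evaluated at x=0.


Apply the chain rule to differentiate 31*sin(14x):
d/dx [31*sin(14x)]
= 31 * cos(14x) * d/dx(14x)
= 31 * 14 * cos(14x)
= 434 * cos(14x)
Evaluate at x = 0:
= 434 * cos(0)
= 434 * 1
= 434

434


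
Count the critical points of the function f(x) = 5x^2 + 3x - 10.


Find where f'(x) = 0:
f'(x) = 10x + 3
Set f'(x) = 0:
10x + 3 = 0
x = -3 / 10 = -3/10
This is a linear equation in x, so there is exactly one solution.
Number of critical points: 1

1


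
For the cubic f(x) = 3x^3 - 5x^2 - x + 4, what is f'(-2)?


Differentiate f(x) = 3x^3 - 5x^2 - x + 4 term by term:
f'(x) = 9x^2 - 10x - 1
Substitute x = -2:
f'(-2) = 9 * (-2)^2 - 10 * (-2) - 1
= 36 + 20 - 1
= 55

55


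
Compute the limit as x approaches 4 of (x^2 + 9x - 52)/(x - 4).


Direct substitution gives 0/0, so we factor the numerator.
Factor: (x^2 + 9x - 52) = (x - 4)(x + 13)
Cancel the common factor (x - 4):
(x^2 + 9x - 52)/(x - 4) = (x + 13)
Now substitute x = 4:
= (4) - (-13) = 17

17


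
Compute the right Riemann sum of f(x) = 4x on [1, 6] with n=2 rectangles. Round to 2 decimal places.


Right Riemann sum uses right endpoints of each subinterval.
Interval: [1, 6], n = 2
dx = (6 - 1) / 2 = 5/2
Right endpoints: [7/2, 6]
f values: [14, 24]
Sum = dx * (sum of f values)
= 5/2 * 38
= 95 = 95.00

95.00


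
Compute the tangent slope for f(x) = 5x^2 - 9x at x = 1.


The slope of the tangent line equals f'(x) at the point.
f(x) = 5x^2 - 9x
f'(x) = 10x - 9
At x = 1:
f'(1) = 10 * 1 - 9
= 10 - 9
= 1

1


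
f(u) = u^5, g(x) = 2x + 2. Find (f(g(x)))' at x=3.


Using the chain rule: (f(g(x)))' = f'(g(x)) * g'(x)
First, find g(3):
g(3) = 2 * 3 + 2 = 8
Next, f'(u) = 5u^4
And g'(x) = 2
So f'(g(3)) * g'(3)
= 5 * 8^4 * 2
= 5 * 4096 * 2
= 40960

40960


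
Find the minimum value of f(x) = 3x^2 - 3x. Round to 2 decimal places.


For a quadratic f(x) = ax^2 + bx + c with a > 0, the minimum is at the vertex.
Vertex x-coordinate: x = -b/(2a)
x = -(-3) / (2 * 3)
x = 3/6 = 1/2
Substitute back to find the minimum value:
f(1/2) = 3 * (1/2)^2 - 3 * (1/2) + 0
= 3/4 - 3/2 + 0
= -3/4 = -0.75

-0.75


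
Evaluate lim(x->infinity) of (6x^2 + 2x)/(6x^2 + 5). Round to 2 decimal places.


For limits at infinity with equal-degree polynomials,
we compare leading coefficients.
Numerator leading term: 6x^2
Denominator leading term: 6x^2
Divide both by x^2:
lim = (6 + 2/x) / (6 + 5/x^2)
As x -> infinity, the 1/x and 1/x^2 terms vanish:
= 6/6 = 1 = 1.00

1.00


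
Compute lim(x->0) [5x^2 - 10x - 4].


Since polynomials are continuous, we use direct substitution.
lim(x->0) of 5x^2 - 10x - 4
= 5 * 0^2 - 10 * 0 - 4
= 0 + 0 - 4
= -4

-4


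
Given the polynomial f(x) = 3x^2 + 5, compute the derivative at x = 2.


Differentiate term by term using power and sum rules:
f(x) = 3x^2 + 5
f'(x) = 6x
Substitute x = 2:
f'(2) = 6 * 2 + 0
= 12 + 0
= 12

12


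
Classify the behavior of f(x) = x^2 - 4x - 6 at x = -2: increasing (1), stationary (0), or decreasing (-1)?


Compute f'(x) to determine behavior:
f'(x) = 2x - 4
f'(-2) = 2 * (-2) - 4
= -4 - 4
= -8
Since f'(-2) < 0, the function is decreasing (-1)

-1


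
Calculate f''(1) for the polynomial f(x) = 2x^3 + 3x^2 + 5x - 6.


First derivative:
f'(x) = 6x^2 + 6x + 5
Second derivative:
f''(x) = 12x + 6
Substitute x = 1:
f''(1) = 12 * 1 + 6
= 12 + 6
= 18

18


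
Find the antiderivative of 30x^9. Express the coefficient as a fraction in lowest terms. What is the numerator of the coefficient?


Apply the power rule for integration:
integral of ax^n dx = a/(n+1) * x^(n+1) + C
integral of 30x^9 dx
= 30/10 * x^10 + C
= 3 * x^10 + C
The coefficient in lowest terms is 3 = 3/1, so its numerator is 3

3


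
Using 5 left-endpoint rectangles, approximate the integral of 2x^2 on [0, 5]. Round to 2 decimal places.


Left Riemann sum uses left endpoints of each subinterval.
Interval: [0, 5], n = 5
dx = (5 - 0) / 5 = 1
Left endpoints: [0, 1, 2, 3, 4]
f values: [0, 2, 8, 18, 32]
Sum = dx * (sum of f values)
= 1 * 60
= 60 = 60.00

60.00


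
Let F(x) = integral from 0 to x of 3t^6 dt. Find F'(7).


By the Fundamental Theorem of Calculus (Part 1):
If F(x) = integral from 0 to x of f(t) dt, then F'(x) = f(x)
Here f(t) = 3t^6
So F'(x) = 3x^6
Evaluate at x = 7:
F'(7) = 3 * 7^6
= 3 * 117649
= 352947

352947


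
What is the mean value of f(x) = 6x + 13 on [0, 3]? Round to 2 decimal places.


Average value = 1/(b-a) * integral from a to b of f(x) dx
First compute the integral of 6x + 13:
F(x) = 3x^2 + 13x
F(3) = 3 * 9 + 13 * 3 = 66
F(0) = 3 * 0 + 13 * 0 = 0
Integral = 66 - 0 = 66
Average = 66 / (3 - 0) = 66 / 3
= 22 = 22.00

22.00


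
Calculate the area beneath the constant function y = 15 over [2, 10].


The area under a constant function y = 15 is a rectangle.
Width = 10 - 2 = 8
Height = 15
Area = width * height
= 8 * 15
= 120

120


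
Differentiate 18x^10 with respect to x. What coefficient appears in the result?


We apply the power rule: d/dx [ax^n] = a*n * x^(n-1)
d/dx [18x^10]
= 18 * 10 * x^(10-1)
= 180x^9
The coefficient is 180

180


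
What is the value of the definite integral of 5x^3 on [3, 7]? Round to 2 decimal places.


Find the antiderivative of 5x^3:
F(x) = 5/4 * x^4
Apply the Fundamental Theorem of Calculus:
F(7) - F(3)
= 5/4 * 7^4 - 5/4 * 3^4
= 5/4 * (2401 - 81)
= 5/4 * 2320
= 2900 = 2900.00

2900.00


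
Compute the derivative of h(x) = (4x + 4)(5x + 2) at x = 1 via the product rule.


Let u(x) = 4x + 4 and v(x) = 5x + 2
u'(x) = 4
v'(x) = 5
Product rule: h'(x) = u'(x)*v(x) + u(x)*v'(x)
= 4 * (5x + 2) + (4x + 4) * 5
At x = 1:
u(1) = 4 * 1 + 4 = 8
v(1) = 5 * 1 + 2 = 7
h'(1) = 4 * 7 + 8 * 5
= 28 + 40
= 68

68


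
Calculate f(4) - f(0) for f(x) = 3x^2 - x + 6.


Net change = f(b) - f(a)
f(x) = 3x^2 - x + 6
Compute f(4):
f(4) = 3 * 4^2 - 1 * 4 + 6
= 48 - 4 + 6
= 50
Compute f(0):
f(0) = 3 * 0^2 - 1 * 0 + 6
= 0 + 0 + 6
= 6
Net change = 50 - 6 = 44

44


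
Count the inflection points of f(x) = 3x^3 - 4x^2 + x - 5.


Inflection points occur where f''(x) = 0 and concavity changes.
f(x) = 3x^3 - 4x^2 + x - 5
f'(x) = 9x^2 - 8x + 1
f''(x) = 18x - 8
Set f''(x) = 0:
18x - 8 = 0
x = 8 / 18 = 4/9
Since f''(x) is linear (degree 1), it changes sign at this point.
Therefore there is exactly 1 inflection point.

1


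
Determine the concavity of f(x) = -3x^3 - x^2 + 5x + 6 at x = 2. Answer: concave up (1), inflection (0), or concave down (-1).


Concavity is determined by the sign of f''(x).
f(x) = -3x^3 - x^2 + 5x + 6
f'(x) = -9x^2 - 2x + 5
f''(x) = -18x - 2
f''(2) = -18 * 2 - 2
= -36 - 2
= -38
Since f''(2) < 0, the function is concave down (-1)

-1


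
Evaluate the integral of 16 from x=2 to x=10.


The integral of a constant k over [a, b] equals k * (b - a).
integral from 2 to 10 of 16 dx
= 16 * (10 - 2)
= 16 * 8
= 128

128


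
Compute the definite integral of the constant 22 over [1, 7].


The integral of a constant k over [a, b] equals k * (b - a).
integral from 1 to 7 of 22 dx
= 22 * (7 - 1)
= 22 * 6
= 132

132


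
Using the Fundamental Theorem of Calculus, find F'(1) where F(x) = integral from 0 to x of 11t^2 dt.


By the Fundamental Theorem of Calculus (Part 1):
If F(x) = integral from 0 to x of f(t) dt, then F'(x) = f(x)
Here f(t) = 11t^2
So F'(x) = 11x^2
Evaluate at x = 1:
F'(1) = 11 * 1^2
= 11 * 1
= 11

11


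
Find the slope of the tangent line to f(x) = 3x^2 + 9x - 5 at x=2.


The slope of the tangent line equals f'(x) at the point.
f(x) = 3x^2 + 9x - 5
f'(x) = 6x + 9
At x = 2:
f'(2) = 6 * 2 + 9
= 12 + 9
= 21

21


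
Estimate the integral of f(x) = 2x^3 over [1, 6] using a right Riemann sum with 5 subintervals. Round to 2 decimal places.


Right Riemann sum uses right endpoints of each subinterval.
Interval: [1, 6], n = 5
dx = (6 - 1) / 5 = 1
Right endpoints: [2, 3, 4, 5, 6]
f values: [16, 54, 128, 250, 432]
Sum = dx * (sum of f values)
= 1 * 880
= 880 = 880.00

880.00


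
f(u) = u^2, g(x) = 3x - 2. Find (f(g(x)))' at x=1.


Using the chain rule: (f(g(x)))' = f'(g(x)) * g'(x)
First, find g(1):
g(1) = 3 * 1 - 2 = 1
Next, f'(u) = 2u
And g'(x) = 3
So f'(g(1)) * g'(1)
= 2 * 1 * 3
= 6

6


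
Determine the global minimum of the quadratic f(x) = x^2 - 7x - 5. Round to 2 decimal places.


For a quadratic f(x) = ax^2 + bx + c with a > 0, the minimum is at the vertex.
Vertex x-coordinate: x = -b/(2a)
x = -(-7) / (2 * 1)
x = 7/2
Substitute back to find the minimum value:
f(7/2) = 1 * (7/2)^2 - 7 * (7/2) - 5
= 49/4 - 49/2 - 5
= -69/4 = -17.25

-17.25


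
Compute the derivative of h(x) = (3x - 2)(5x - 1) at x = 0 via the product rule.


Let u(x) = 3x - 2 and v(x) = 5x - 1
u'(x) = 3
v'(x) = 5
Product rule: h'(x) = u'(x)*v(x) + u(x)*v'(x)
= 3 * (5x - 1) + (3x - 2) * 5
At x = 0:
u(0) = 3 * 0 - 2 = -2
v(0) = 5 * 0 - 1 = -1
h'(0) = 3 * (-1) + (-2) * 5
= -3 - 10
= -13

-13


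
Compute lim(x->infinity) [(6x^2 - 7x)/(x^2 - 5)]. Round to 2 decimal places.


For limits at infinity with equal-degree polynomials,
we compare leading coefficients.
Numerator leading term: 6x^2
Denominator leading term: x^2
Divide both by x^2:
lim = (6 - 7/x) / (1 - 5/x^2)
As x -> infinity, the 1/x and 1/x^2 terms vanish:
= 6/1 = 6 = 6.00

6.00


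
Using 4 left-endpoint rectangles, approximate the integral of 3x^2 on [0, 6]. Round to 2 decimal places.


Left Riemann sum uses left endpoints of each subinterval.
Interval: [0, 6], n = 4
dx = (6 - 0) / 4 = 3/2
Left endpoints: [0, 3/2, 3, 9/2]
f values: [0, 27/4, 27, 243/4]
Sum = dx * (sum of f values)
= 3/2 * 189/2
= 567/4 = 141.75

141.75


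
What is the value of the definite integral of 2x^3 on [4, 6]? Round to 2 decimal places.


Find the antiderivative of 2x^3:
F(x) = 2/4 * x^4
Apply the Fundamental Theorem of Calculus:
F(6) - F(4)
= 2/4 * 6^4 - 2/4 * 4^4
= 2/4 * (1296 - 256)
= 2/4 * 1040
= 520 = 520.00

520.00


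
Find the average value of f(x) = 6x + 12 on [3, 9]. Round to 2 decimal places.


Average value = 1/(b-a) * integral from a to b of f(x) dx
First compute the integral of 6x + 12:
F(x) = 3x^2 + 12x
F(9) = 3 * 81 + 12 * 9 = 351
F(3) = 3 * 9 + 12 * 3 = 63
Integral = 351 - 63 = 288
Average = 288 / (9 - 3) = 288 / 6
= 48 = 48.00

48.00


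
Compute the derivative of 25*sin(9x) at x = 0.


Apply the chain rule to differentiate 25*sin(9x):
d/dx [25*sin(9x)]
= 25 * cos(9x) * d/dx(9x)
= 25 * 9 * cos(9x)
= 225 * cos(9x)
Evaluate at x = 0:
= 225 * cos(0)
= 225 * 1
= 225

225


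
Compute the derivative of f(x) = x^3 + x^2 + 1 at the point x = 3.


Differentiate f(x) = x^3 + x^2 + 1 term by term:
f'(x) = 3x^2 + 2x
Substitute x = 3:
f'(3) = 3 * 3^2 + 2 * 3 + 0
= 27 + 6 + 0
= 33

33


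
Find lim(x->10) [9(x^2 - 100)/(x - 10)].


Direct substitution gives 0/0, so we factor the numerator.
Factor: 9(x^2 - 100) = 9 * (x - 10)(x + 10)
Cancel the common factor (x - 10):
9(x^2 - 100)/(x - 10) = 9 * (x + 10)
Now substitute x = 10:
= 9 * (10 + 10) = 180

180


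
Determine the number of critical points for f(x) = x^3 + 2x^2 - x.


Find where f'(x) = 0:
f(x) = x^3 + 2x^2 - x
f'(x) = 3x^2 + 4x - 1
This is a quadratic in x. Use the discriminant to count real roots.
Discriminant = (4)^2 - 4 * 3 * (-1)
= 16 - (-12)
= 28
Since discriminant > 0, f'(x) = 0 has 2 real solutions.
Number of critical points: 2

2


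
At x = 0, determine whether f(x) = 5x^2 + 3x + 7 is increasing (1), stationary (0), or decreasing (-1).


Compute f'(x) to determine behavior:
f'(x) = 10x + 3
f'(0) = 10 * 0 + 3
= 0 + 3
= 3
Since f'(0) > 0, the function is increasing (1)

1


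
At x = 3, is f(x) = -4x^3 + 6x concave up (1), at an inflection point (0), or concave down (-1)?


Concavity is determined by the sign of f''(x).
f(x) = -4x^3 + 6x
f'(x) = -12x^2 + 6
f''(x) = -24x
f''(3) = -24 * 3 + 0
= -72 + 0
= -72
Since f''(3) < 0, the function is concave down (-1)

-1


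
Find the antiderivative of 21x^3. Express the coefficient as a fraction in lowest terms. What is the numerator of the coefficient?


Apply the power rule for integration:
integral of ax^n dx = a/(n+1) * x^(n+1) + C
integral of 21x^3 dx
= 21/4 * x^4 + C
The coefficient in lowest terms is 21/4, and its numerator is 21

21


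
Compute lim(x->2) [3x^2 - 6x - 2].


Since polynomials are continuous, we use direct substitution.
lim(x->2) of 3x^2 - 6x - 2
= 3 * 2^2 - 6 * 2 - 2
= 12 - 12 - 2
= -2

-2


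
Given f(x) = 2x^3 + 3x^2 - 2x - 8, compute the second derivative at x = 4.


First derivative:
f'(x) = 6x^2 + 6x - 2
Second derivative:
f''(x) = 12x + 6
Substitute x = 4:
f''(4) = 12 * 4 + 6
= 48 + 6
= 54

54


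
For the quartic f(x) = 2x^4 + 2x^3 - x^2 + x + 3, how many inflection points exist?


Inflection points occur where f''(x) = 0 and concavity changes.
f(x) = 2x^4 + 2x^3 - x^2 + x + 3
f'(x) = 8x^3 + 6x^2 - 2x + 1
f''(x) = 24x^2 + 12x - 2
This is a quadratic in x. Use the discriminant to count real roots.
Discriminant = (12)^2 - 4 * 24 * (-2)
= 144 - (-192)
= 336
Since discriminant > 0, f''(x) = 0 has 2 distinct real solutions.
A quadratic with two distinct real roots changes sign at each root, so concavity changes at both.
Number of inflection points: 2

2


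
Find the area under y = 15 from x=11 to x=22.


The area under a constant function y = 15 is a rectangle.
Width = 22 - 11 = 11
Height = 15
Area = width * height
= 11 * 15
= 165

165


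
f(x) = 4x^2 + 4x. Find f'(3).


Differentiate term by term using power and sum rules:
f(x) = 4x^2 + 4x
f'(x) = 8x + 4
Substitute x = 3:
f'(3) = 8 * 3 + 4
= 24 + 4
= 28

28


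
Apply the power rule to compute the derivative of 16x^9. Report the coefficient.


We apply the power rule: d/dx [ax^n] = a*n * x^(n-1)
d/dx [16x^9]
= 16 * 9 * x^(9-1)
= 144x^8
The coefficient is 144

144


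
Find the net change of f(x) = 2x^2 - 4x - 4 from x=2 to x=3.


Net change = f(b) - f(a)
f(x) = 2x^2 - 4x - 4
Compute f(3):
f(3) = 2 * 3^2 - 4 * 3 - 4
= 18 - 12 - 4
= 2
Compute f(2):
f(2) = 2 * 2^2 - 4 * 2 - 4
= 8 - 8 - 4
= -4
Net change = 2 - (-4) = 6

6


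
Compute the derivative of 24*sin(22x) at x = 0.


Apply the chain rule to differentiate 24*sin(22x):
d/dx [24*sin(22x)]
= 24 * cos(22x) * d/dx(22x)
= 24 * 22 * cos(22x)
= 528 * cos(22x)
Evaluate at x = 0:
= 528 * cos(0)
= 528 * 1
= 528

528


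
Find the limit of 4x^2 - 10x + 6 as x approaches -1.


Since polynomials are continuous, we use direct substitution.
lim(x->-1) of 4x^2 - 10x + 6
= 4 * (-1)^2 - 10 * (-1) + 6
= 4 + 10 + 6
= 20

20


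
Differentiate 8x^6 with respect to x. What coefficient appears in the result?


We apply the power rule: d/dx [ax^n] = a*n * x^(n-1)
d/dx [8x^6]
= 8 * 6 * x^(6-1)
= 48x^5
The coefficient is 48

48


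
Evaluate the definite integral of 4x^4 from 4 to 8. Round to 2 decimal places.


Find the antiderivative of 4x^4:
F(x) = 4/5 * x^5
Apply the Fundamental Theorem of Calculus:
F(8) - F(4)
= 4/5 * 8^5 - 4/5 * 4^5
= 4/5 * (32768 - 1024)
= 4/5 * 31744
= 126976/5 = 25395.20

25395.20


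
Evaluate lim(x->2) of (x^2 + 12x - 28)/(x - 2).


Direct substitution gives 0/0, so we factor the numerator.
Factor: (x^2 + 12x - 28) = (x - 2)(x + 14)
Cancel the common factor (x - 2):
(x^2 + 12x - 28)/(x - 2) = (x + 14)
Now substitute x = 2:
= (2) - (-14) = 16

16


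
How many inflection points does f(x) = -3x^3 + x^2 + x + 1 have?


Inflection points occur where f''(x) = 0 and concavity changes.
f(x) = -3x^3 + x^2 + x + 1
f'(x) = -9x^2 + 2x + 1
f''(x) = -18x + 2
Set f''(x) = 0:
-18x + 2 = 0
x = -2 / (-18) = 1/9
Since f''(x) is linear (degree 1), it changes sign at this point.
Therefore there is exactly 1 inflection point.

1


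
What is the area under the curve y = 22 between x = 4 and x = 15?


The area under a constant function y = 22 is a rectangle.
Width = 15 - 4 = 11
Height = 22
Area = width * height
= 11 * 22
= 242

242


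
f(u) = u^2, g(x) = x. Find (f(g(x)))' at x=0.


Using the chain rule: (f(g(x)))' = f'(g(x)) * g'(x)
First, find g(0):
g(0) = 1 * 0 + 0 = 0
Next, f'(u) = 2u
And g'(x) = 1
So f'(g(0)) * g'(0)
= 2 * 0 * 1
= 0

0


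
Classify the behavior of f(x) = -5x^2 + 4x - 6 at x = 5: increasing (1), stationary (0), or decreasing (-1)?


Compute f'(x) to determine behavior:
f'(x) = -10x + 4
f'(5) = -10 * 5 + 4
= -50 + 4
= -46
Since f'(5) < 0, the function is decreasing (-1)

-1


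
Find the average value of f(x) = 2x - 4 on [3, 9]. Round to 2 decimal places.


Average value = 1/(b-a) * integral from a to b of f(x) dx
First compute the integral of 2x - 4:
F(x) = x^2 - 4x
F(9) = 1 * 81 - 4 * 9 = 45
F(3) = 1 * 9 - 4 * 3 = -3
Integral = 45 - (-3) = 48
Average = 48 / (9 - 3) = 48 / 6
= 8 = 8.00

8.00


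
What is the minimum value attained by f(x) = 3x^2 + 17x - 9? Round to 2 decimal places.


For a quadratic f(x) = ax^2 + bx + c with a > 0, the minimum is at the vertex.
Vertex x-coordinate: x = -b/(2a)
x = -(17) / (2 * 3)
x = -17/6
Substitute back to find the minimum value:
f(-17/6) = 3 * (-17/6)^2 + 17 * (-17/6) - 9
= 289/12 - 289/6 - 9
= -397/12 ≈ -33.08

-33.08


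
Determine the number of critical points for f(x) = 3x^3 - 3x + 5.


Find where f'(x) = 0:
f(x) = 3x^3 - 3x + 5
f'(x) = 9x^2 - 3
This is a quadratic in x. Use the discriminant to count real roots.
Discriminant = (0)^2 - 4 * 9 * (-3)
= 0 - (-108)
= 108
Since discriminant > 0, f'(x) = 0 has 2 real solutions.
Number of critical points: 2

2


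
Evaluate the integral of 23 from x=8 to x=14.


The integral of a constant k over [a, b] equals k * (b - a).
integral from 8 to 14 of 23 dx
= 23 * (14 - 8)
= 23 * 6
= 138

138


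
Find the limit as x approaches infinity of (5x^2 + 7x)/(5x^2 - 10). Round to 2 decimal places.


For limits at infinity with equal-degree polynomials,
we compare leading coefficients.
Numerator leading term: 5x^2
Denominator leading term: 5x^2
Divide both by x^2:
lim = (5 + 7/x) / (5 - 10/x^2)
As x -> infinity, the 1/x and 1/x^2 terms vanish:
= 5/5 = 1 = 1.00

1.00


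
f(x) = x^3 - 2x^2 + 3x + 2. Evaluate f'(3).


Differentiate f(x) = x^3 - 2x^2 + 3x + 2 term by term:
f'(x) = 3x^2 - 4x + 3
Substitute x = 3:
f'(3) = 3 * 3^2 - 4 * 3 + 3
= 27 - 12 + 3
= 18

18


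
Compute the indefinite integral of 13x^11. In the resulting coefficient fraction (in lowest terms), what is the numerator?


Apply the power rule for integration:
integral of ax^n dx = a/(n+1) * x^(n+1) + C
integral of 13x^11 dx
= 13/12 * x^12 + C
The coefficient in lowest terms is 13/12, and its numerator is 13

13


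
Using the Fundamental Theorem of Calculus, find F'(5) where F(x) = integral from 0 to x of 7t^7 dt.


By the Fundamental Theorem of Calculus (Part 1):
If F(x) = integral from 0 to x of f(t) dt, then F'(x) = f(x)
Here f(t) = 7t^7
So F'(x) = 7x^7
Evaluate at x = 5:
F'(5) = 7 * 5^7
= 7 * 78125
= 546875

546875


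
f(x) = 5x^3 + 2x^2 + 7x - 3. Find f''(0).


First derivative:
f'(x) = 15x^2 + 4x + 7
Second derivative:
f''(x) = 30x + 4
Substitute x = 0:
f''(0) = 30 * 0 + 4
= 0 + 4
= 4

4


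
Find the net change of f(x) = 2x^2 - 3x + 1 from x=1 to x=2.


Net change = f(b) - f(a)
f(x) = 2x^2 - 3x + 1
Compute f(2):
f(2) = 2 * 2^2 - 3 * 2 + 1
= 8 - 6 + 1
= 3
Compute f(1):
f(1) = 2 * 1^2 - 3 * 1 + 1
= 2 - 3 + 1
= 0
Net change = 3 - 0 = 3

3


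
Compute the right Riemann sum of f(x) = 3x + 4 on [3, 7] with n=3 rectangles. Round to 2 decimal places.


Right Riemann sum uses right endpoints of each subinterval.
Interval: [3, 7], n = 3
dx = (7 - 3) / 3 = 4/3
Right endpoints: [13/3, 17/3, 7]
f values: [17, 21, 25]
Sum = dx * (sum of f values)
= 4/3 * 63
= 84 = 84.00

84.00


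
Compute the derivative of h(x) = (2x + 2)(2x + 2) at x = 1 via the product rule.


Let u(x) = 2x + 2 and v(x) = 2x + 2
u'(x) = 2
v'(x) = 2
Product rule: h'(x) = u'(x)*v(x) + u(x)*v'(x)
= 2 * (2x + 2) + (2x + 2) * 2
At x = 1:
u(1) = 2 * 1 + 2 = 4
v(1) = 2 * 1 + 2 = 4
h'(1) = 2 * 4 + 4 * 2
= 8 + 8
= 16

16


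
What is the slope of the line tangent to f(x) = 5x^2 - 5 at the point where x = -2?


The slope of the tangent line equals f'(x) at the point.
f(x) = 5x^2 - 5
f'(x) = 10x
At x = -2:
f'(-2) = 10 * (-2) + 0
= -20 + 0
= -20

-20


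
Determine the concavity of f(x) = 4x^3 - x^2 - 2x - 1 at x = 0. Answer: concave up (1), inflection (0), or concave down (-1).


Concavity is determined by the sign of f''(x).
f(x) = 4x^3 - x^2 - 2x - 1
f'(x) = 12x^2 - 2x - 2
f''(x) = 24x - 2
f''(0) = 24 * 0 - 2
= 0 - 2
= -2
Since f''(0) < 0, the function is concave down (-1)

-1


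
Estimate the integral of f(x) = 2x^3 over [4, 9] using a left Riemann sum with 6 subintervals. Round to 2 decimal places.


Left Riemann sum uses left endpoints of each subinterval.
Interval: [4, 9], n = 6
dx = (9 - 4) / 6 = 5/6
Left endpoints: [4, 29/6, 17/3, 13/2, 22/3, 49/6]
f values: [128, 24389/108, 9826/27, 2197/4, 21296/27, 117649/108]
Sum = dx * (sum of f values)
= 5/6 * 37741/12
= 188705/72 ≈ 2620.90

2620.90


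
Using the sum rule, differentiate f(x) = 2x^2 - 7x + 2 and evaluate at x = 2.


Differentiate term by term using power and sum rules:
f(x) = 2x^2 - 7x + 2
f'(x) = 4x - 7
Substitute x = 2:
f'(2) = 4 * 2 - 7
= 8 - 7
= 1

1


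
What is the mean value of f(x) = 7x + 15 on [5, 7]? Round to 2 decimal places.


Average value = 1/(b-a) * integral from a to b of f(x) dx
First compute the integral of 7x + 15:
F(x) = (7/2)x^2 + 15x
F(7) = 7/2 * 49 + 15 * 7 = 553/2
F(5) = 7/2 * 25 + 15 * 5 = 325/2
Integral = 553/2 - 325/2 = 114
Average = 114 / (7 - 5) = 114 / 2
= 57 = 57.00

57.00


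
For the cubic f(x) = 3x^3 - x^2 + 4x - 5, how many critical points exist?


Find where f'(x) = 0:
f(x) = 3x^3 - x^2 + 4x - 5
f'(x) = 9x^2 - 2x + 4
This is a quadratic in x. Use the discriminant to count real roots.
Discriminant = (-2)^2 - 4 * 9 * 4
= 4 - 144
= -140
Since discriminant < 0, f'(x) = 0 has no real solutions.
Number of critical points: 0

0


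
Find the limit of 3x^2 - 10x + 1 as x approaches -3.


Since polynomials are continuous, we use direct substitution.
lim(x->-3) of 3x^2 - 10x + 1
= 3 * (-3)^2 - 10 * (-3) + 1
= 27 + 30 + 1
= 58

58


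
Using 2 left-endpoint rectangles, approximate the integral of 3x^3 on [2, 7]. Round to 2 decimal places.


Left Riemann sum uses left endpoints of each subinterval.
Interval: [2, 7], n = 2
dx = (7 - 2) / 2 = 5/2
Left endpoints: [2, 9/2]
f values: [24, 2187/8]
Sum = dx * (sum of f values)
= 5/2 * 2379/8
= 11895/16 ≈ 743.44

743.44


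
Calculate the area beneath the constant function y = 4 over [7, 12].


The area under a constant function y = 4 is a rectangle.
Width = 12 - 7 = 5
Height = 4
Area = width * height
= 5 * 4
= 20

20


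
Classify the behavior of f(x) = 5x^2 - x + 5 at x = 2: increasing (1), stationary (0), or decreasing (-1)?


Compute f'(x) to determine behavior:
f'(x) = 10x - 1
f'(2) = 10 * 2 - 1
= 20 - 1
= 19
Since f'(2) > 0, the function is increasing (1)

1


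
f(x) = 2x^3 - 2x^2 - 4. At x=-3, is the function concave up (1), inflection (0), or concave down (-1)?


Concavity is determined by the sign of f''(x).
f(x) = 2x^3 - 2x^2 - 4
f'(x) = 6x^2 - 4x
f''(x) = 12x - 4
f''(-3) = 12 * (-3) - 4
= -36 - 4
= -40
Since f''(-3) < 0, the function is concave down (-1)

-1


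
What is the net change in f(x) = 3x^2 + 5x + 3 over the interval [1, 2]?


Net change = f(b) - f(a)
f(x) = 3x^2 + 5x + 3
Compute f(2):
f(2) = 3 * 2^2 + 5 * 2 + 3
= 12 + 10 + 3
= 25
Compute f(1):
f(1) = 3 * 1^2 + 5 * 1 + 3
= 3 + 5 + 3
= 11
Net change = 25 - 11 = 14

14


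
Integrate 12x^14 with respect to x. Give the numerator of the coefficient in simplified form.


Apply the power rule for integration:
integral of ax^n dx = a/(n+1) * x^(n+1) + C
integral of 12x^14 dx
= 12/15 * x^15 + C
= 4/5 * x^15 + C
The coefficient in lowest terms is 4/5, and its numerator is 4

4


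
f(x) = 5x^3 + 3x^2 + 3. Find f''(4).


First derivative:
f'(x) = 15x^2 + 6x
Second derivative:
f''(x) = 30x + 6
Substitute x = 4:
f''(4) = 30 * 4 + 6
= 120 + 6
= 126

126


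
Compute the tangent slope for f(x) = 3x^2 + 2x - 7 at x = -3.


The slope of the tangent line equals f'(x) at the point.
f(x) = 3x^2 + 2x - 7
f'(x) = 6x + 2
At x = -3:
f'(-3) = 6 * (-3) + 2
= -18 + 2
= -16

-16


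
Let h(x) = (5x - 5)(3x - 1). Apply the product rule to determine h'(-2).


Let u(x) = 5x - 5 and v(x) = 3x - 1
u'(x) = 5
v'(x) = 3
Product rule: h'(x) = u'(x)*v(x) + u(x)*v'(x)
= 5 * (3x - 1) + (5x - 5) * 3
At x = -2:
u(-2) = 5 * (-2) - 5 = -15
v(-2) = 3 * (-2) - 1 = -7
h'(-2) = 5 * (-7) + (-15) * 3
= -35 - 45
= -80

-80


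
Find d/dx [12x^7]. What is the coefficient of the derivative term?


We apply the power rule: d/dx [ax^n] = a*n * x^(n-1)
d/dx [12x^7]
= 12 * 7 * x^(7-1)
= 84x^6
The coefficient is 84

84


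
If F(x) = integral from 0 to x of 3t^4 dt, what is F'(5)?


By the Fundamental Theorem of Calculus (Part 1):
If F(x) = integral from 0 to x of f(t) dt, then F'(x) = f(x)
Here f(t) = 3t^4
So F'(x) = 3x^4
Evaluate at x = 5:
F'(5) = 3 * 5^4
= 3 * 625
= 1875

1875


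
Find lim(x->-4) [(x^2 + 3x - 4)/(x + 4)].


Direct substitution gives 0/0, so we factor the numerator.
Factor: (x^2 + 3x - 4) = (x + 4)(x - 1)
Cancel the common factor (x + 4):
(x^2 + 3x - 4)/(x + 4) = (x - 1)
Now substitute x = -4:
= (-4) - (1) = -5

-5


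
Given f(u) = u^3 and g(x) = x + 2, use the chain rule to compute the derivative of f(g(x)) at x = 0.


Using the chain rule: (f(g(x)))' = f'(g(x)) * g'(x)
First, find g(0):
g(0) = 1 * 0 + 2 = 2
Next, f'(u) = 3u^2
And g'(x) = 1
So f'(g(0)) * g'(0)
= 3 * 2^2 * 1
= 3 * 4 * 1
= 12

12


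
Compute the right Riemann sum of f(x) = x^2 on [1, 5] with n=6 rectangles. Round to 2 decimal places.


Right Riemann sum uses right endpoints of each subinterval.
Interval: [1, 5], n = 6
dx = (5 - 1) / 6 = 2/3
Right endpoints: [5/3, 7/3, 3, 11/3, 13/3, 5]
f values: [25/9, 49/9, 9, 121/9, 169/9, 25]
Sum = dx * (sum of f values)
= 2/3 * 670/9
= 1340/27 ≈ 49.63

49.63


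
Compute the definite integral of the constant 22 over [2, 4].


The integral of a constant k over [a, b] equals k * (b - a).
integral from 2 to 4 of 22 dx
= 22 * (4 - 2)
= 22 * 2
= 44

44


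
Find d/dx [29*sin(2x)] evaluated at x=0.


Apply the chain rule to differentiate 29*sin(2x):
d/dx [29*sin(2x)]
= 29 * cos(2x) * d/dx(2x)
= 29 * 2 * cos(2x)
= 58 * cos(2x)
Evaluate at x = 0:
= 58 * cos(0)
= 58 * 1
= 58

58


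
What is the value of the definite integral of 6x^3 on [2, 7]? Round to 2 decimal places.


Find the antiderivative of 6x^3:
F(x) = 6/4 * x^4
Apply the Fundamental Theorem of Calculus:
F(7) - F(2)
= 6/4 * 7^4 - 6/4 * 2^4
= 6/4 * (2401 - 16)
= 6/4 * 2385
= 7155/2 = 3577.50

3577.50


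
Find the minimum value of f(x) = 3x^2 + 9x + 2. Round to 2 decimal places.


For a quadratic f(x) = ax^2 + bx + c with a > 0, the minimum is at the vertex.
Vertex x-coordinate: x = -b/(2a)
x = -(9) / (2 * 3)
x = -9/6 = -3/2
Substitute back to find the minimum value:
f(-3/2) = 3 * (-3/2)^2 + 9 * (-3/2) + 2
= 27/4 - 27/2 + 2
= -19/4 = -4.75

-4.75


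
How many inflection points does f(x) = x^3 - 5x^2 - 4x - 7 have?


Inflection points occur where f''(x) = 0 and concavity changes.
f(x) = x^3 - 5x^2 - 4x - 7
f'(x) = 3x^2 - 10x - 4
f''(x) = 6x - 10
Set f''(x) = 0:
6x - 10 = 0
x = 10 / 6 = 5/3
Since f''(x) is linear (degree 1), it changes sign at this point.
Therefore there is exactly 1 inflection point.

1


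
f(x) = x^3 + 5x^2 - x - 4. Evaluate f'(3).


Differentiate f(x) = x^3 + 5x^2 - x - 4 term by term:
f'(x) = 3x^2 + 10x - 1
Substitute x = 3:
f'(3) = 3 * 3^2 + 10 * 3 - 1
= 27 + 30 - 1
= 56

56


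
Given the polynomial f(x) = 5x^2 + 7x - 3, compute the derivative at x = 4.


Differentiate term by term using power and sum rules:
f(x) = 5x^2 + 7x - 3
f'(x) = 10x + 7
Substitute x = 4:
f'(4) = 10 * 4 + 7
= 40 + 7
= 47

47


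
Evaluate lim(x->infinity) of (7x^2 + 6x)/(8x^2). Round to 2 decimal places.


For limits at infinity with equal-degree polynomials,
we compare leading coefficients.
Numerator leading term: 7x^2
Denominator leading term: 8x^2
Divide both by x^2:
lim = (7 + 6/x) / (8)
As x -> infinity, the 1/x and 1/x^2 terms vanish:
= 7/8 ≈ 0.88

0.88


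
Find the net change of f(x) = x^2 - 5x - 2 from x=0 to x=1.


Net change = f(b) - f(a)
f(x) = x^2 - 5x - 2
Compute f(1):
f(1) = 1 * 1^2 - 5 * 1 - 2
= 1 - 5 - 2
= -6
Compute f(0):
f(0) = 1 * 0^2 - 5 * 0 - 2
= 0 + 0 - 2
= -2
Net change = -6 - (-2) = -4

-4


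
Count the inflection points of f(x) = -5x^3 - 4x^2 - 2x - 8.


Inflection points occur where f''(x) = 0 and concavity changes.
f(x) = -5x^3 - 4x^2 - 2x - 8
f'(x) = -15x^2 - 8x - 2
f''(x) = -30x - 8
Set f''(x) = 0:
-30x - 8 = 0
x = 8 / (-30) = -4/15
Since f''(x) is linear (degree 1), it changes sign at this point.
Therefore there is exactly 1 inflection point.

1


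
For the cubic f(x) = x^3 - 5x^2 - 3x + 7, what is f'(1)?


Differentiate f(x) = x^3 - 5x^2 - 3x + 7 term by term:
f'(x) = 3x^2 - 10x - 3
Substitute x = 1:
f'(1) = 3 * 1^2 - 10 * 1 - 3
= 3 - 10 - 3
= -10

-10


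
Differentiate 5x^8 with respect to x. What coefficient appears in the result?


We apply the power rule: d/dx [ax^n] = a*n * x^(n-1)
d/dx [5x^8]
= 5 * 8 * x^(8-1)
= 40x^7
The coefficient is 40

40


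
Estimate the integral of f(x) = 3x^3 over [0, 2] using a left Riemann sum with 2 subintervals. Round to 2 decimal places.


Left Riemann sum uses left endpoints of each subinterval.
Interval: [0, 2], n = 2
dx = (2 - 0) / 2 = 1
Left endpoints: [0, 1]
f values: [0, 3]
Sum = dx * (sum of f values)
= 1 * 3
= 3 = 3.00

3.00


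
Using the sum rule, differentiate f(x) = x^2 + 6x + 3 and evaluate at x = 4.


Differentiate term by term using power and sum rules:
f(x) = x^2 + 6x + 3
f'(x) = 2x + 6
Substitute x = 4:
f'(4) = 2 * 4 + 6
= 8 + 6
= 14

14


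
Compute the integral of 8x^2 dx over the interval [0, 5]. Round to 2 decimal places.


Find the antiderivative of 8x^2:
F(x) = 8/3 * x^3
Apply the Fundamental Theorem of Calculus:
F(5) - F(0)
= 8/3 * 5^3 - 8/3 * 0^3
= 8/3 * (125 - 0)
= 8/3 * 125
= 1000/3 ≈ 333.33

333.33


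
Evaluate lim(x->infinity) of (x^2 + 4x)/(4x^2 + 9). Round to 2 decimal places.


For limits at infinity with equal-degree polynomials,
we compare leading coefficients.
Numerator leading term: x^2
Denominator leading term: 4x^2
Divide both by x^2:
lim = (1 + 4/x) / (4 + 9/x^2)
As x -> infinity, the 1/x and 1/x^2 terms vanish:
= 1/4 = 0.25

0.25


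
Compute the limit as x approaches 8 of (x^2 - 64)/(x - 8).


Direct substitution gives 0/0, so we factor the numerator.
Factor: (x^2 - 64) = (x - 8)(x + 8)
Cancel the common factor (x - 8):
(x^2 - 64)/(x - 8) = (x + 8)
Now substitute x = 8:
= (8 + 8) = 16

16


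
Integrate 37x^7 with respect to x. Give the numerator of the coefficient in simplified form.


Apply the power rule for integration:
integral of ax^n dx = a/(n+1) * x^(n+1) + C
integral of 37x^7 dx
= 37/8 * x^8 + C
The coefficient in lowest terms is 37/8, and its numerator is 37

37


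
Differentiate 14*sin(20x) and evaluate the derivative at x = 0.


Apply the chain rule to differentiate 14*sin(20x):
d/dx [14*sin(20x)]
= 14 * cos(20x) * d/dx(20x)
= 14 * 20 * cos(20x)
= 280 * cos(20x)
Evaluate at x = 0:
= 280 * cos(0)
= 280 * 1
= 280

280


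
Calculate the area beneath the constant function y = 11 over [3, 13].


The area under a constant function y = 11 is a rectangle.
Width = 13 - 3 = 10
Height = 11
Area = width * height
= 10 * 11
= 110

110


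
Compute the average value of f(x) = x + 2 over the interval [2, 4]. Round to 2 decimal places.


Average value = 1/(b-a) * integral from a to b of f(x) dx
First compute the integral of x + 2:
F(x) = (1/2)x^2 + 2x
F(4) = 1/2 * 16 + 2 * 4 = 16
F(2) = 1/2 * 4 + 2 * 2 = 6
Integral = 16 - 6 = 10
Average = 10 / (4 - 2) = 10 / 2
= 5 = 5.00

5.00


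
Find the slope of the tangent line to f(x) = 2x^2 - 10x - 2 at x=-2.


The slope of the tangent line equals f'(x) at the point.
f(x) = 2x^2 - 10x - 2
f'(x) = 4x - 10
At x = -2:
f'(-2) = 4 * (-2) - 10
= -8 - 10
= -18

-18


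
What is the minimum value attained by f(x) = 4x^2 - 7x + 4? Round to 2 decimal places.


For a quadratic f(x) = ax^2 + bx + c with a > 0, the minimum is at the vertex.
Vertex x-coordinate: x = -b/(2a)
x = -(-7) / (2 * 4)
x = 7/8
Substitute back to find the minimum value:
f(7/8) = 4 * (7/8)^2 - 7 * (7/8) + 4
= 49/16 - 49/8 + 4
= 15/16 ≈ 0.94

0.94


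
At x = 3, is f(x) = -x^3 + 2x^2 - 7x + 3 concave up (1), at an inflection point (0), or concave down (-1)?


Concavity is determined by the sign of f''(x).
f(x) = -x^3 + 2x^2 - 7x + 3
f'(x) = -3x^2 + 4x - 7
f''(x) = -6x + 4
f''(3) = -6 * 3 + 4
= -18 + 4
= -14
Since f''(3) < 0, the function is concave down (-1)

-1


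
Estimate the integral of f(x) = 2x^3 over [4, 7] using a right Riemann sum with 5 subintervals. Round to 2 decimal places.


Right Riemann sum uses right endpoints of each subinterval.
Interval: [4, 7], n = 5
dx = (7 - 4) / 5 = 3/5
Right endpoints: [23/5, 26/5, 29/5, 32/5, 7]
f values: [24334/125, 35152/125, 48778/125, 65536/125, 686]
Sum = dx * (sum of f values)
= 3/5 * 10382/5
= 31146/25 = 1245.84

1245.84


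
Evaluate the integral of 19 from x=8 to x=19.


The integral of a constant k over [a, b] equals k * (b - a).
integral from 8 to 19 of 19 dx
= 19 * (19 - 8)
= 19 * 11
= 209

209


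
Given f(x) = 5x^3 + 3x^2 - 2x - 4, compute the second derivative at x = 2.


First derivative:
f'(x) = 15x^2 + 6x - 2
Second derivative:
f''(x) = 30x + 6
Substitute x = 2:
f''(2) = 30 * 2 + 6
= 60 + 6
= 66

66


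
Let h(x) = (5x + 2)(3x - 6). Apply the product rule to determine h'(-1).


Let u(x) = 5x + 2 and v(x) = 3x - 6
u'(x) = 5
v'(x) = 3
Product rule: h'(x) = u'(x)*v(x) + u(x)*v'(x)
= 5 * (3x - 6) + (5x + 2) * 3
At x = -1:
u(-1) = 5 * (-1) + 2 = -3
v(-1) = 3 * (-1) - 6 = -9
h'(-1) = 5 * (-9) + (-3) * 3
= -45 - 9
= -54

-54


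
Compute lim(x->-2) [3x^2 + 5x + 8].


Since polynomials are continuous, we use direct substitution.
lim(x->-2) of 3x^2 + 5x + 8
= 3 * (-2)^2 + 5 * (-2) + 8
= 12 - 10 + 8
= 10

10


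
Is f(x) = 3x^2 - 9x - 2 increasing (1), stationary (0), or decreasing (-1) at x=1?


Compute f'(x) to determine behavior:
f'(x) = 6x - 9
f'(1) = 6 * 1 - 9
= 6 - 9
= -3
Since f'(1) < 0, the function is decreasing (-1)

-1


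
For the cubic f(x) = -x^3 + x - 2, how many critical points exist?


Find where f'(x) = 0:
f(x) = -x^3 + x - 2
f'(x) = -3x^2 + 1
This is a quadratic in x. Use the discriminant to count real roots.
Discriminant = (0)^2 - 4 * (-3) * 1
= 0 - (-12)
= 12
Since discriminant > 0, f'(x) = 0 has 2 real solutions.
Number of critical points: 2

2


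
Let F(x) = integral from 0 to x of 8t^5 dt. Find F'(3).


By the Fundamental Theorem of Calculus (Part 1):
If F(x) = integral from 0 to x of f(t) dt, then F'(x) = f(x)
Here f(t) = 8t^5
So F'(x) = 8x^5
Evaluate at x = 3:
F'(3) = 8 * 3^5
= 8 * 243
= 1944

1944


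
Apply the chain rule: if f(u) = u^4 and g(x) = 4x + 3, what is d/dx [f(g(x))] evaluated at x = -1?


Using the chain rule: (f(g(x)))' = f'(g(x)) * g'(x)
First, find g(-1):
g(-1) = 4 * (-1) + 3 = -1
Next, f'(u) = 4u^3
And g'(x) = 4
So f'(g(-1)) * g'(-1)
= 4 * (-1)^3 * 4
= 4 * (-1) * 4
= -16

-16


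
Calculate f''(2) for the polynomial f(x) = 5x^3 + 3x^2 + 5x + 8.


First derivative:
f'(x) = 15x^2 + 6x + 5
Second derivative:
f''(x) = 30x + 6
Substitute x = 2:
f''(2) = 30 * 2 + 6
= 60 + 6
= 66

66


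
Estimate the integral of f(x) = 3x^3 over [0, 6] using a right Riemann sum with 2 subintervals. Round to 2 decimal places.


Right Riemann sum uses right endpoints of each subinterval.
Interval: [0, 6], n = 2
dx = (6 - 0) / 2 = 3
Right endpoints: [3, 6]
f values: [81, 648]
Sum = dx * (sum of f values)
= 3 * 729
= 2187 = 2187.00

2187.00
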